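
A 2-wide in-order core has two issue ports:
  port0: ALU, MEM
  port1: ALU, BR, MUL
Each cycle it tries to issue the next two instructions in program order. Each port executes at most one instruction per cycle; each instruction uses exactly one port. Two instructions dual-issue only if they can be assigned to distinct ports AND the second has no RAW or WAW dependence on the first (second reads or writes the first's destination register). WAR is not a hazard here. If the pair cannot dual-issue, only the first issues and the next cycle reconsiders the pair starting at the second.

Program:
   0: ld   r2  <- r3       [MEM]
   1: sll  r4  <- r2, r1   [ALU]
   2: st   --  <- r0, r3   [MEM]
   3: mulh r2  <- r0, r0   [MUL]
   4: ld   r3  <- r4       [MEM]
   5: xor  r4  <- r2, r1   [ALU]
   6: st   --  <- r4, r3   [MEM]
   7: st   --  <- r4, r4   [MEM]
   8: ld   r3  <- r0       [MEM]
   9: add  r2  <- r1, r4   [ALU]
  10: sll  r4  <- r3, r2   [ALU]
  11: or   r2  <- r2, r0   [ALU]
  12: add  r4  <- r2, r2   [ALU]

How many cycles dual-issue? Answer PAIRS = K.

PAIRS = 4

c0: i0 ld.MEM  RAW r2
c1: i1/i2 sll.ALU st.MEM  pair
c2: i3/i4 mulh.MUL ld.MEM  pair
c3: i5 xor.ALU  RAW r4
c4: i6 st.MEM  no-port MEM/MEM
c5: i7 st.MEM  no-port MEM/MEM
c6: i8/i9 ld.MEM add.ALU  pair
c7: i10/i11 sll.ALU or.ALU  pair
c8: i12 add.ALU  tail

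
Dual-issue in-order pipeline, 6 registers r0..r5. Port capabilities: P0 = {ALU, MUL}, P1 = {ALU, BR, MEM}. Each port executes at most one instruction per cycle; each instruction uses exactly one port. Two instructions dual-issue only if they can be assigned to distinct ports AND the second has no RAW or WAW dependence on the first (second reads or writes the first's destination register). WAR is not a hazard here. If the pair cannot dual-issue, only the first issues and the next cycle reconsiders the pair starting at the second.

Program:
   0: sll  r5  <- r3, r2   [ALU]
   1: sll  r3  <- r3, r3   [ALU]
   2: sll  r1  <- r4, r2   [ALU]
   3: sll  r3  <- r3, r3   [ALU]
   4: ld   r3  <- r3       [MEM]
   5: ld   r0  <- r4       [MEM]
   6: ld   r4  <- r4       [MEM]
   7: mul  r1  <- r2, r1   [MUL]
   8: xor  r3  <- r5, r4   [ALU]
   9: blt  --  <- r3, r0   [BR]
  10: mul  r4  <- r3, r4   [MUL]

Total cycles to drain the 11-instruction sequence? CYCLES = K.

c0: i0+i1 sll+sll  dual
c1: i2+i3 sll+sll  dual
c2: i4 ld  no-port MEM/MEM
c3: i5 ld  no-port MEM/MEM
c4: i6+i7 ld+mul  dual
c5: i8 xor  RAW r3
c6: i9+i10 blt+mul  dual

CYCLES = 7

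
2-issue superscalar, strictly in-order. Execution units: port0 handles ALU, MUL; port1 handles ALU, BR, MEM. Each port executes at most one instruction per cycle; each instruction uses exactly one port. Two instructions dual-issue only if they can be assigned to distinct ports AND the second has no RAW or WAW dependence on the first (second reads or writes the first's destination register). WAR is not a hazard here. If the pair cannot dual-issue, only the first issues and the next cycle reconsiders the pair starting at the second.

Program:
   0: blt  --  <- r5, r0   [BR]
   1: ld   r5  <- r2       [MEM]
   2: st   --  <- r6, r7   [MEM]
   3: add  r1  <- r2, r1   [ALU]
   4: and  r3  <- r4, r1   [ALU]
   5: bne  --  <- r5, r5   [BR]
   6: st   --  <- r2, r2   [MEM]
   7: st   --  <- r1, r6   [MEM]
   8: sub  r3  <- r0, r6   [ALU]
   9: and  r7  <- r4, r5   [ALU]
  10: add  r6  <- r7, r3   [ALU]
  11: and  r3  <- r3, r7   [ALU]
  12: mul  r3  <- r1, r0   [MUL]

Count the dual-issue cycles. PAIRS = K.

c0: i0 blt  no-port BR/MEM
c1: i1 ld  no-port MEM/MEM
c2: i2+i3 st;add  2-wide
c3: i4+i5 and;bne  2-wide
c4: i6 st  no-port MEM/MEM
c5: i7+i8 st;sub  2-wide
c6: i9 and  RAW r7
c7: i10+i11 add;and  2-wide
c8: i12 mul  tail

PAIRS = 4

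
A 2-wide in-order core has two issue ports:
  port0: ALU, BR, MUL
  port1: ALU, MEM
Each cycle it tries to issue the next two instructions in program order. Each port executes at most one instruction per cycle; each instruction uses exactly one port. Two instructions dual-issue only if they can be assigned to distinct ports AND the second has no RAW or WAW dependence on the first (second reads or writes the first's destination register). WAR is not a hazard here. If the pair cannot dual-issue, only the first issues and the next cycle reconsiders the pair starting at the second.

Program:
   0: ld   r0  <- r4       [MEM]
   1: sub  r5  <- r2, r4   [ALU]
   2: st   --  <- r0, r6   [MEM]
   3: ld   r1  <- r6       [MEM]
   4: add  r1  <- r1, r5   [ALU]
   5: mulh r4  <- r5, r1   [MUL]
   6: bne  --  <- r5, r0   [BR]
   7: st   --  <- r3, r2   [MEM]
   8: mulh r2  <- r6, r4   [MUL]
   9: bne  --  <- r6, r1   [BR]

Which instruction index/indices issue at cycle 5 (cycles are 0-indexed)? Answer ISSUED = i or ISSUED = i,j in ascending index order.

ISSUED = 6,7

[0] i0+i1  ld;sub  -- pair
[1] i2  st  -- no-port MEM/MEM
[2] i3  ld  -- RAW+WAW r1
[3] i4  add  -- RAW r1
[4] i5  mulh  -- no-port MUL/BR
[5] i6+i7  bne;st  -- pair
[6] i8  mulh  -- no-port MUL/BR
[7] i9  bne  -- tail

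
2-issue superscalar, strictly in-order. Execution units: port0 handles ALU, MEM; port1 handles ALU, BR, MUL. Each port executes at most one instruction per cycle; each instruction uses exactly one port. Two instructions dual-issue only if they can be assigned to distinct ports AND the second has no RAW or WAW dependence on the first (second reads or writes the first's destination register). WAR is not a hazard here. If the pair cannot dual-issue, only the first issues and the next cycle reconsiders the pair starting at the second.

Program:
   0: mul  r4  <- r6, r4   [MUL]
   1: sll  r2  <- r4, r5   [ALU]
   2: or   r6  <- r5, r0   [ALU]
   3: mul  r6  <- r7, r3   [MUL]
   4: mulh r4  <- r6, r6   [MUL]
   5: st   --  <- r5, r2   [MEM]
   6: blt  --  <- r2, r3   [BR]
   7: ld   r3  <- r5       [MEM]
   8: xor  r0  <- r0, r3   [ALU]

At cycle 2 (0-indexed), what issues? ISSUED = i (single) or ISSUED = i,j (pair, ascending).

ISSUED = 3

c0: i0 mul.MUL  RAW r4
c1: i1/i2 sll.ALU;or.ALU  pair
c2: i3 mul.MUL  no-port MUL/MUL
c3: i4/i5 mulh.MUL;st.MEM  pair
c4: i6/i7 blt.BR;ld.MEM  pair
c5: i8 xor.ALU  tail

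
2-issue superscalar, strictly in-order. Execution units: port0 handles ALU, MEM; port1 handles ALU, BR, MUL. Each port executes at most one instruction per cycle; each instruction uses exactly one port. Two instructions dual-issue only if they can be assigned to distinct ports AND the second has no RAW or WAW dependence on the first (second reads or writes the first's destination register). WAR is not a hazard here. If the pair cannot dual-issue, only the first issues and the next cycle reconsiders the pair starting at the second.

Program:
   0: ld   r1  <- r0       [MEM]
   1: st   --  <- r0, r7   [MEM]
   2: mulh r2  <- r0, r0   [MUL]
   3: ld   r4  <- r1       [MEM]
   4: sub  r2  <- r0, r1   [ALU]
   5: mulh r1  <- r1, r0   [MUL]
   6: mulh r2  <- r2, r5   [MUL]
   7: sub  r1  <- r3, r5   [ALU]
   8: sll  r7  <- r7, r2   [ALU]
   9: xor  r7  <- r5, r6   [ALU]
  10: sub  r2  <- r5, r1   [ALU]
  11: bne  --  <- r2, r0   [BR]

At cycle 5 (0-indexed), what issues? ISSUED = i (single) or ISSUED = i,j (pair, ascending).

  cy0 -> i0 (ld.MEM) no-port MEM/MEM
  cy1 -> i1,i2 (st.MEM;mulh.MUL) 2-wide
  cy2 -> i3,i4 (ld.MEM;sub.ALU) 2-wide
  cy3 -> i5 (mulh.MUL) no-port MUL/MUL
  cy4 -> i6,i7 (mulh.MUL;sub.ALU) 2-wide
  cy5 -> i8 (sll.ALU) WAW r7
  cy6 -> i9,i10 (xor.ALU;sub.ALU) 2-wide
  cy7 -> i11 (bne.BR) tail

ISSUED = 8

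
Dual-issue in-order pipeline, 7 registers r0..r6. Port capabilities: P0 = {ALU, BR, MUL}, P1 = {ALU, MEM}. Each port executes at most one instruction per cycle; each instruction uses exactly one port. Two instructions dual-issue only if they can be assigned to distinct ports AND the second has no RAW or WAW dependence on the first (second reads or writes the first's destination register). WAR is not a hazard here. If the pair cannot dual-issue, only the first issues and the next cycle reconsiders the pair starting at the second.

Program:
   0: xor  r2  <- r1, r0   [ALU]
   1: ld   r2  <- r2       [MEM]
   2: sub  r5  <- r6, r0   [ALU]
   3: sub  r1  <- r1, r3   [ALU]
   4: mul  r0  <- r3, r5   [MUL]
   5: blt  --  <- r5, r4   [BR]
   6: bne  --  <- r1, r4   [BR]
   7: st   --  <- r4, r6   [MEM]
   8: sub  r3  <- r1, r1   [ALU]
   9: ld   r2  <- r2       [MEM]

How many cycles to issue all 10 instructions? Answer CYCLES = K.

0. xor @i0  | RAW+WAW r2
1. ld;sub @i1+i2  | 2-wide
2. sub;mul @i3+i4  | 2-wide
3. blt @i5  | no-port BR/BR
4. bne;st @i6+i7  | 2-wide
5. sub;ld @i8+i9  | 2-wide

CYCLES = 6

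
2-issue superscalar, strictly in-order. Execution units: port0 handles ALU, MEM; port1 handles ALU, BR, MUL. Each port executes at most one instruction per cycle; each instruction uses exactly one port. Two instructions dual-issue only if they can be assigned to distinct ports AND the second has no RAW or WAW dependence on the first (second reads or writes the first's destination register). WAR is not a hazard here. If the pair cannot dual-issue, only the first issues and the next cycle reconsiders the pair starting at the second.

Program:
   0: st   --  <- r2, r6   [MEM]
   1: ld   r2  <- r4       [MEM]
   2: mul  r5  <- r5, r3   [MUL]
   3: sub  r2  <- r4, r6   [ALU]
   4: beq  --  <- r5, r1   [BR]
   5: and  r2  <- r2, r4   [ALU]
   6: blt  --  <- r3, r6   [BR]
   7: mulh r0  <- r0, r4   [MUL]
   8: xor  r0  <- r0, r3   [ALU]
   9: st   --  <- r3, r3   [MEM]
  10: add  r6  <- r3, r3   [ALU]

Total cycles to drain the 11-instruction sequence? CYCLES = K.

#0 head=0: st.MEM i0 no-port MEM/MEM
#1 head=1: ld.MEM+mul.MUL i1/i2 2-wide
#2 head=3: sub.ALU+beq.BR i3/i4 2-wide
#3 head=5: and.ALU+blt.BR i5/i6 2-wide
#4 head=7: mulh.MUL i7 RAW+WAW r0
#5 head=8: xor.ALU+st.MEM i8/i9 2-wide
#6 head=10: add.ALU i10 tail

CYCLES = 7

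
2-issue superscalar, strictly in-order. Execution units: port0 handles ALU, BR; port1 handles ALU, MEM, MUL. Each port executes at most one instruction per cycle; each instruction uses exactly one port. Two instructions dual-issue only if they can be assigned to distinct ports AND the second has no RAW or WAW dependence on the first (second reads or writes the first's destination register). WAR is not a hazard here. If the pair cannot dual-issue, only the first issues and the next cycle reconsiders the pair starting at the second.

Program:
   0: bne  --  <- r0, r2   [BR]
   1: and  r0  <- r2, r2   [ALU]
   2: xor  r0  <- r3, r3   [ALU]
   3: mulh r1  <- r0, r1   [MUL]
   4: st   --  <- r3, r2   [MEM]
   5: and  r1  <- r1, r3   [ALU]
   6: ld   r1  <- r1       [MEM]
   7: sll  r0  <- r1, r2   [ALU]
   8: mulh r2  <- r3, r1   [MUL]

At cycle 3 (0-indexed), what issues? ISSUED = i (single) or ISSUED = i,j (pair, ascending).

t=0 i0+i1:bne/and ; 2-wide
t=1 i2:xor ; RAW r0
t=2 i3:mulh ; no-port MUL/MEM
t=3 i4+i5:st/and ; 2-wide
t=4 i6:ld ; RAW r1
t=5 i7+i8:sll/mulh ; 2-wide

ISSUED = 4,5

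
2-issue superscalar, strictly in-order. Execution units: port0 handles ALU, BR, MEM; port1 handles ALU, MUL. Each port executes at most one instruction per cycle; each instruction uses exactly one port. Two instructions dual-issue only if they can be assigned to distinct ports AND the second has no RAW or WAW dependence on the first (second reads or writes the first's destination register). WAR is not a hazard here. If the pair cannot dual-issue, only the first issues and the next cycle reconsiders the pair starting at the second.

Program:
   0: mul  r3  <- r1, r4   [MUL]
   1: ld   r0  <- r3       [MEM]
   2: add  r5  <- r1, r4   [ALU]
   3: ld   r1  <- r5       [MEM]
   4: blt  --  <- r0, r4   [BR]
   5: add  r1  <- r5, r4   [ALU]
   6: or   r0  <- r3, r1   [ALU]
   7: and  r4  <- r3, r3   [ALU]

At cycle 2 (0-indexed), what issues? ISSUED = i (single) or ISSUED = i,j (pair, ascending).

ISSUED = 3

[0] i0  mul  -- RAW r3
[1] i1,i2  ld/add  -- 2-wide
[2] i3  ld  -- no-port MEM/BR
[3] i4,i5  blt/add  -- 2-wide
[4] i6,i7  or/and  -- 2-wide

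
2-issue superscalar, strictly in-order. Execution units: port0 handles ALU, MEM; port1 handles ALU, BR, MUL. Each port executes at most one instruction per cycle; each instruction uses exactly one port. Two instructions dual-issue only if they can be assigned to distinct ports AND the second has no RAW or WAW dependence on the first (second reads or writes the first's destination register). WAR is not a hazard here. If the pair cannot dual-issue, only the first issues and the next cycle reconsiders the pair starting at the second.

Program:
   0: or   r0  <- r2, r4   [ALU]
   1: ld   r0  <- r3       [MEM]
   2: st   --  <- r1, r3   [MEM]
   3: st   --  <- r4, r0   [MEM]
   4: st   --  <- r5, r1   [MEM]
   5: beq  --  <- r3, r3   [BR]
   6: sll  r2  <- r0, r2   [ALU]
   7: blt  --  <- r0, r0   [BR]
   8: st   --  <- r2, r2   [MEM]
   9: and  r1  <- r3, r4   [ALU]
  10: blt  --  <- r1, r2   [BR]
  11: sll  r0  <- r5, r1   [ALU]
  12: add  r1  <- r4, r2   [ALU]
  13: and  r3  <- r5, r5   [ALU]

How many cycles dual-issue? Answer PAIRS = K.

PAIRS = 5

0. or.ALU @i0  | WAW r0
1. ld.MEM @i1  | no-port MEM/MEM
2. st.MEM @i2  | no-port MEM/MEM
3. st.MEM @i3  | no-port MEM/MEM
4. st.MEM;beq.BR @i4/i5  | pair
5. sll.ALU;blt.BR @i6/i7  | pair
6. st.MEM;and.ALU @i8/i9  | pair
7. blt.BR;sll.ALU @i10/i11  | pair
8. add.ALU;and.ALU @i12/i13  | pair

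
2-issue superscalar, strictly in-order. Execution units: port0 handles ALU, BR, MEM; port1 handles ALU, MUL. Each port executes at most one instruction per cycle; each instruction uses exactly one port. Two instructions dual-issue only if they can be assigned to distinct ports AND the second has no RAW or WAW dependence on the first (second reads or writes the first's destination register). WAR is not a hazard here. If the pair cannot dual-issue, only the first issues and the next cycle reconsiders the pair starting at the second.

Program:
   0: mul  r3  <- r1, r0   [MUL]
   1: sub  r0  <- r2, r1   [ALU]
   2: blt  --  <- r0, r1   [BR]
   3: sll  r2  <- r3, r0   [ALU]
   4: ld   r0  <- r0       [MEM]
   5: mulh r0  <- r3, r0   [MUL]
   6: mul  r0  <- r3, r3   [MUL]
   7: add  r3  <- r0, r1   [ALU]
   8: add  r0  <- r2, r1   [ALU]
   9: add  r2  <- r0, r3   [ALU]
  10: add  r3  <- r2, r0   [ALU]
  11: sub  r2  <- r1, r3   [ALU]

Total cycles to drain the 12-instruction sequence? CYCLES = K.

CYCLES = 9

#0 head=0: mul.MUL;sub.ALU i0+i1 2-wide
#1 head=2: blt.BR;sll.ALU i2+i3 2-wide
#2 head=4: ld.MEM i4 RAW+WAW r0
#3 head=5: mulh.MUL i5 no-port MUL/MUL
#4 head=6: mul.MUL i6 RAW r0
#5 head=7: add.ALU;add.ALU i7+i8 2-wide
#6 head=9: add.ALU i9 RAW r2
#7 head=10: add.ALU i10 RAW r3
#8 head=11: sub.ALU i11 tail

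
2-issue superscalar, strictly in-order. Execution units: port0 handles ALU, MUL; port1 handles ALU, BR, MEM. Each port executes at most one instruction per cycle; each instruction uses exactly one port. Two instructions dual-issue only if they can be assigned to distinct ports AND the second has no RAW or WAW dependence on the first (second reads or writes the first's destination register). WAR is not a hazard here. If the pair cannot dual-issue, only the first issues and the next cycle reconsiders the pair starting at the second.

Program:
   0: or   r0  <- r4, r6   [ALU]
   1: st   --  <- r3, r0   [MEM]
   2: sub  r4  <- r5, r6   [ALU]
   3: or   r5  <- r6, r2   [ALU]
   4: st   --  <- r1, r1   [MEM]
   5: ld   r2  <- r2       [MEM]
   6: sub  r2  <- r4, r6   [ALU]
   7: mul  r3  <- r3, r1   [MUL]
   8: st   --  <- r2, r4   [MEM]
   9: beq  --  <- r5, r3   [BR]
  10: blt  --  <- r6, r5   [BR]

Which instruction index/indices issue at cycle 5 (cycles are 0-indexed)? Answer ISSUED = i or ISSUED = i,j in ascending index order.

  cy0 -> i0 (or) RAW r0
  cy1 -> i1+i2 (st;sub) 2-wide
  cy2 -> i3+i4 (or;st) 2-wide
  cy3 -> i5 (ld) WAW r2
  cy4 -> i6+i7 (sub;mul) 2-wide
  cy5 -> i8 (st) no-port MEM/BR
  cy6 -> i9 (beq) no-port BR/BR
  cy7 -> i10 (blt) tail

ISSUED = 8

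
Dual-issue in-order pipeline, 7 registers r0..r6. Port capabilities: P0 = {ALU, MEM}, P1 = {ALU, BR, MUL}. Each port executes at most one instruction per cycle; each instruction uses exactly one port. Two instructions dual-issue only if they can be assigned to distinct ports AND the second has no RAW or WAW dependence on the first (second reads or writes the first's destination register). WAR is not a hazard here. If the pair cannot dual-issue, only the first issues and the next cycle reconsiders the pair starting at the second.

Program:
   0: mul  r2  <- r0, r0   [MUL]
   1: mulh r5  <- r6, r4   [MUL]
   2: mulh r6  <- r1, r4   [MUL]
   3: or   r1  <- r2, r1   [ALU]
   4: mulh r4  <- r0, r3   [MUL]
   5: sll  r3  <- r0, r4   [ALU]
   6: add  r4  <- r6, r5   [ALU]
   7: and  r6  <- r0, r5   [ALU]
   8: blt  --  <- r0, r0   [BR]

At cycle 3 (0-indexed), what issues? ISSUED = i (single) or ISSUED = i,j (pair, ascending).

#0 head=0: mul.MUL i0 no-port MUL/MUL
#1 head=1: mulh.MUL i1 no-port MUL/MUL
#2 head=2: mulh.MUL or.ALU i2&i3 2-wide
#3 head=4: mulh.MUL i4 RAW r4
#4 head=5: sll.ALU add.ALU i5&i6 2-wide
#5 head=7: and.ALU blt.BR i7&i8 2-wide

ISSUED = 4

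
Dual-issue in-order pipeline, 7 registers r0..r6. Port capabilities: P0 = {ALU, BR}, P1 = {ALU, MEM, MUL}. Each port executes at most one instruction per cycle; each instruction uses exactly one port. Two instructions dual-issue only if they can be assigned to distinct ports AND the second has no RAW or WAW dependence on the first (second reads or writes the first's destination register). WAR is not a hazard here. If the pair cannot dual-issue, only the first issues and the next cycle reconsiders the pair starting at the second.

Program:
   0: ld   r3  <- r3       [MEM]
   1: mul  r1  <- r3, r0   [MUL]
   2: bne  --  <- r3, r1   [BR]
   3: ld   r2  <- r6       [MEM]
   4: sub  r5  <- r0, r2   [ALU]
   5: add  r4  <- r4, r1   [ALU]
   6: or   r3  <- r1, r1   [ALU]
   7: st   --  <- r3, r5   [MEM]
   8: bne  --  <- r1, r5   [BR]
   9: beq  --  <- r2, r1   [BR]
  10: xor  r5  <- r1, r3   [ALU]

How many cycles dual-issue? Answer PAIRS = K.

PAIRS = 4

#0 head=0: ld i0 no-port MEM/MUL
#1 head=1: mul i1 RAW r1
#2 head=2: bne;ld i2&i3 dual
#3 head=4: sub;add i4&i5 dual
#4 head=6: or i6 RAW r3
#5 head=7: st;bne i7&i8 dual
#6 head=9: beq;xor i9&i10 dual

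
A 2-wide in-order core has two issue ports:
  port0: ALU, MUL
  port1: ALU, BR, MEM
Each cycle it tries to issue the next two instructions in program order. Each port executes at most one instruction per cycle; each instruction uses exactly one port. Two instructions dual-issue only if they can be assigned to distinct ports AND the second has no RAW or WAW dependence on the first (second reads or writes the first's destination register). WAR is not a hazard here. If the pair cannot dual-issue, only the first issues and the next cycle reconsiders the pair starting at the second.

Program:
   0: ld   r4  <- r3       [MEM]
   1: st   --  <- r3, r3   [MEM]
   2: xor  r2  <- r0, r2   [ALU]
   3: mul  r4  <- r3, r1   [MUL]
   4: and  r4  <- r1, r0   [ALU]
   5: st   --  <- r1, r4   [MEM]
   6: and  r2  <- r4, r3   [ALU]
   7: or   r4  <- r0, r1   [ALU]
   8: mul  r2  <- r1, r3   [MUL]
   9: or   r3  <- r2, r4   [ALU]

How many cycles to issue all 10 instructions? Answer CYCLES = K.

  cy0 -> i0 (ld) no-port MEM/MEM
  cy1 -> i1&i2 (st+xor) pair
  cy2 -> i3 (mul) WAW r4
  cy3 -> i4 (and) RAW r4
  cy4 -> i5&i6 (st+and) pair
  cy5 -> i7&i8 (or+mul) pair
  cy6 -> i9 (or) tail

CYCLES = 7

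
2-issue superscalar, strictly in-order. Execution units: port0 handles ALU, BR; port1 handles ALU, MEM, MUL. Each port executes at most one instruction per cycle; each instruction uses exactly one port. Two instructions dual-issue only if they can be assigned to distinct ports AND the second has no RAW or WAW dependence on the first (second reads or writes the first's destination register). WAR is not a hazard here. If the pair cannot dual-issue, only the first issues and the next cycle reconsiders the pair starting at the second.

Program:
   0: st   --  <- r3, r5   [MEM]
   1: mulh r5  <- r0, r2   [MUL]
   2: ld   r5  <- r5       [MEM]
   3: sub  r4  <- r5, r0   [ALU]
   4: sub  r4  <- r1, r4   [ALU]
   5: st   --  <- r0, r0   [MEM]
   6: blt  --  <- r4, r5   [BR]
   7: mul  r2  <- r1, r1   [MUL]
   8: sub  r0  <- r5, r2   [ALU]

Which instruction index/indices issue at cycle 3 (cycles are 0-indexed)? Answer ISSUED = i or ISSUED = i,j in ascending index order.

ISSUED = 3

t=0 i0:st ; no-port MEM/MUL
t=1 i1:mulh ; no-port MUL/MEM
t=2 i2:ld ; RAW r5
t=3 i3:sub ; RAW+WAW r4
t=4 i4,i5:sub;st ; 2-wide
t=5 i6,i7:blt;mul ; 2-wide
t=6 i8:sub ; tail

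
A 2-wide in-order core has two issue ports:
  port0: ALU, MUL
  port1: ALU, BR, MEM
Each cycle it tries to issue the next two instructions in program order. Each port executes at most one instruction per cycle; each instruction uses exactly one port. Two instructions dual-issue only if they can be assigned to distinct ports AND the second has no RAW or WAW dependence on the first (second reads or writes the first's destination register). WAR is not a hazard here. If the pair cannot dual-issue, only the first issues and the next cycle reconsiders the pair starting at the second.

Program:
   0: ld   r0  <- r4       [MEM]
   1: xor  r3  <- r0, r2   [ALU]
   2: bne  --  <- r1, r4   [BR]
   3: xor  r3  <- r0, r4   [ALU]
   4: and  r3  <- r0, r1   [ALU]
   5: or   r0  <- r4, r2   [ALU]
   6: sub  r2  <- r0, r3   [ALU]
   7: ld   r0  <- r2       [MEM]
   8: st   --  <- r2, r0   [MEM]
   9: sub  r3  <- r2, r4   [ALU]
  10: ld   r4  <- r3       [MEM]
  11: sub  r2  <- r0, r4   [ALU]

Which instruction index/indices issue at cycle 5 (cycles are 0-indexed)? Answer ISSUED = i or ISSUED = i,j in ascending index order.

c0: i0 ld.MEM  RAW r0
c1: i1,i2 xor.ALU+bne.BR  2-wide
c2: i3 xor.ALU  WAW r3
c3: i4,i5 and.ALU+or.ALU  2-wide
c4: i6 sub.ALU  RAW r2
c5: i7 ld.MEM  no-port MEM/MEM
c6: i8,i9 st.MEM+sub.ALU  2-wide
c7: i10 ld.MEM  RAW r4
c8: i11 sub.ALU  tail

ISSUED = 7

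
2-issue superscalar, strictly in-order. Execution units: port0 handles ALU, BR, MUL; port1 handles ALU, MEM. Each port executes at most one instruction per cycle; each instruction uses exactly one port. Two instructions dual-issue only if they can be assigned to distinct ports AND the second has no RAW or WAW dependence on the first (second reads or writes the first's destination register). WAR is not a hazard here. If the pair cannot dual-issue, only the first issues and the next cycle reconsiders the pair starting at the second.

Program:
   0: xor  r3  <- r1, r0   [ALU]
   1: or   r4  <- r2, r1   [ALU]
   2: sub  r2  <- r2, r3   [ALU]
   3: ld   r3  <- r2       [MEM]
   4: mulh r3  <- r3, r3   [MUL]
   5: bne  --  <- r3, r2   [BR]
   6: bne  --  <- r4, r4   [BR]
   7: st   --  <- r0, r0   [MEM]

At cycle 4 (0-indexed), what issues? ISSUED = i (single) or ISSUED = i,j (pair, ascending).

#0 head=0: xor;or i0&i1 pair
#1 head=2: sub i2 RAW r2
#2 head=3: ld i3 RAW+WAW r3
#3 head=4: mulh i4 no-port MUL/BR
#4 head=5: bne i5 no-port BR/BR
#5 head=6: bne;st i6&i7 pair

ISSUED = 5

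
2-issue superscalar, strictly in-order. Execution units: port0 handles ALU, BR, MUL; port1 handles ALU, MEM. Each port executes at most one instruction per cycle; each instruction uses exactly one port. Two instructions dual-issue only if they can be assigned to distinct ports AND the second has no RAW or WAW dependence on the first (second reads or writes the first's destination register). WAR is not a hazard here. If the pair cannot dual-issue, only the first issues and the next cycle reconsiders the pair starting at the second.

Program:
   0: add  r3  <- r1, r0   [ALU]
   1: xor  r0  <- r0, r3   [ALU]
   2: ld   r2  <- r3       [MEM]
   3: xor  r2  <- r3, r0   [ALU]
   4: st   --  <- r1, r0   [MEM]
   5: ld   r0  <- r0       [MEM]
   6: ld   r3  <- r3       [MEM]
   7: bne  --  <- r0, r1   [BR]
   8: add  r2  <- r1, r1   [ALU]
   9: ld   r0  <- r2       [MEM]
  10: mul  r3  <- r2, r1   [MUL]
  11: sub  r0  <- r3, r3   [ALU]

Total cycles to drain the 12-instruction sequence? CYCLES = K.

[0] i0  add.ALU  -- RAW r3
[1] i1,i2  xor.ALU+ld.MEM  -- 2-wide
[2] i3,i4  xor.ALU+st.MEM  -- 2-wide
[3] i5  ld.MEM  -- no-port MEM/MEM
[4] i6,i7  ld.MEM+bne.BR  -- 2-wide
[5] i8  add.ALU  -- RAW r2
[6] i9,i10  ld.MEM+mul.MUL  -- 2-wide
[7] i11  sub.ALU  -- tail

CYCLES = 8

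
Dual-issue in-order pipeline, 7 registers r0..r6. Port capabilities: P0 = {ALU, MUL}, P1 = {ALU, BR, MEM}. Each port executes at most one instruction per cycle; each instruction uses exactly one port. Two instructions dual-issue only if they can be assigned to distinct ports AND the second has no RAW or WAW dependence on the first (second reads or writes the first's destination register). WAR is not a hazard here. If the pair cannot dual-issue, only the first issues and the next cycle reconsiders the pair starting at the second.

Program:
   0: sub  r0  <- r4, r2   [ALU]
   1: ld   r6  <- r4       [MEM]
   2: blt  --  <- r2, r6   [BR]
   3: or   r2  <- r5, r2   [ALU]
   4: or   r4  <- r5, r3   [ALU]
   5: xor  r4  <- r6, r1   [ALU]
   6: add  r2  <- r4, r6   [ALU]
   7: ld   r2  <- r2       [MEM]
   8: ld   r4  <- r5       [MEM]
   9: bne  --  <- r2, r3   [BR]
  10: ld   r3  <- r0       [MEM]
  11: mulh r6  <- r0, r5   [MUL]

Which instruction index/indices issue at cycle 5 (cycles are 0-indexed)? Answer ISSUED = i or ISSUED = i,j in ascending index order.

t=0 i0/i1:sub.ALU;ld.MEM ; pair
t=1 i2/i3:blt.BR;or.ALU ; pair
t=2 i4:or.ALU ; WAW r4
t=3 i5:xor.ALU ; RAW r4
t=4 i6:add.ALU ; RAW+WAW r2
t=5 i7:ld.MEM ; no-port MEM/MEM
t=6 i8:ld.MEM ; no-port MEM/BR
t=7 i9:bne.BR ; no-port BR/MEM
t=8 i10/i11:ld.MEM;mulh.MUL ; pair

ISSUED = 7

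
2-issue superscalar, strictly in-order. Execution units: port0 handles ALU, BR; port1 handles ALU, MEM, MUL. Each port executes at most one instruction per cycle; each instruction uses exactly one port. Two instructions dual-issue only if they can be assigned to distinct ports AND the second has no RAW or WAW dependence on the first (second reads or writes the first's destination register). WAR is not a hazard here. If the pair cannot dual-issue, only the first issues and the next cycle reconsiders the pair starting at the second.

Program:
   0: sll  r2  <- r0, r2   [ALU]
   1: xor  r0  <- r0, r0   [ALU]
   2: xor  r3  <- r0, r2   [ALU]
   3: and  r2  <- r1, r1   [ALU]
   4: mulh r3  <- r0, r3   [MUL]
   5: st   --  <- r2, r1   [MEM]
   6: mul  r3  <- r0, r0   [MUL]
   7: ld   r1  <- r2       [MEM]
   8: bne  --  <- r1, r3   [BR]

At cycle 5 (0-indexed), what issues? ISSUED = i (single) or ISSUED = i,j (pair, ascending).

ISSUED = 7

0. sll.ALU xor.ALU @i0&i1  | dual
1. xor.ALU and.ALU @i2&i3  | dual
2. mulh.MUL @i4  | no-port MUL/MEM
3. st.MEM @i5  | no-port MEM/MUL
4. mul.MUL @i6  | no-port MUL/MEM
5. ld.MEM @i7  | RAW r1
6. bne.BR @i8  | tail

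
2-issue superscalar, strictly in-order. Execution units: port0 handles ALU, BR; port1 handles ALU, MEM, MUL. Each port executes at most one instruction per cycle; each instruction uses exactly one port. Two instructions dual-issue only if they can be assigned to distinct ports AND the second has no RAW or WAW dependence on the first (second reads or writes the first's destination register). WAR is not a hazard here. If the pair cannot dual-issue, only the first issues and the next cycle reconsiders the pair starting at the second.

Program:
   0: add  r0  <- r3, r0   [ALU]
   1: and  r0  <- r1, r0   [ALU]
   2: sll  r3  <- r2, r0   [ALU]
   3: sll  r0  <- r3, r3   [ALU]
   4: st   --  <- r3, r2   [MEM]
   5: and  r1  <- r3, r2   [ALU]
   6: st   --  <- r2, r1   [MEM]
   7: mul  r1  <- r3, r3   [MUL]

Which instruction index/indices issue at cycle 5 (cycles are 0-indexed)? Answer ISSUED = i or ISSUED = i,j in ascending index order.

ISSUED = 6

#0 head=0: add.ALU i0 RAW+WAW r0
#1 head=1: and.ALU i1 RAW r0
#2 head=2: sll.ALU i2 RAW r3
#3 head=3: sll.ALU st.MEM i3+i4 dual
#4 head=5: and.ALU i5 RAW r1
#5 head=6: st.MEM i6 no-port MEM/MUL
#6 head=7: mul.MUL i7 tail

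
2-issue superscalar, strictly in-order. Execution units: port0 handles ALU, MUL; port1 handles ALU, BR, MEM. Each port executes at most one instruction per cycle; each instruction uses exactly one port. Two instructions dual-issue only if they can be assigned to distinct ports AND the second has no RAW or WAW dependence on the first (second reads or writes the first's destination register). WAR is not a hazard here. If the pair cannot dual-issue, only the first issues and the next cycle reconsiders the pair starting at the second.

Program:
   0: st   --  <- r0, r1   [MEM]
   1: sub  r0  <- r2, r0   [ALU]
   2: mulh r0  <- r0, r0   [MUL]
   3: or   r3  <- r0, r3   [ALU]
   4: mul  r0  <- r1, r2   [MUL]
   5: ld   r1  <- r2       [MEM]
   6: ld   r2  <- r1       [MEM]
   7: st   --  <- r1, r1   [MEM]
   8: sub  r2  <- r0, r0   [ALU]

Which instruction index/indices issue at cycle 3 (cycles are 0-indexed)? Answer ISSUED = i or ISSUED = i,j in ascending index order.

ISSUED = 5

0. st+sub @i0+i1  | 2-wide
1. mulh @i2  | RAW r0
2. or+mul @i3+i4  | 2-wide
3. ld @i5  | no-port MEM/MEM
4. ld @i6  | no-port MEM/MEM
5. st+sub @i7+i8  | 2-wide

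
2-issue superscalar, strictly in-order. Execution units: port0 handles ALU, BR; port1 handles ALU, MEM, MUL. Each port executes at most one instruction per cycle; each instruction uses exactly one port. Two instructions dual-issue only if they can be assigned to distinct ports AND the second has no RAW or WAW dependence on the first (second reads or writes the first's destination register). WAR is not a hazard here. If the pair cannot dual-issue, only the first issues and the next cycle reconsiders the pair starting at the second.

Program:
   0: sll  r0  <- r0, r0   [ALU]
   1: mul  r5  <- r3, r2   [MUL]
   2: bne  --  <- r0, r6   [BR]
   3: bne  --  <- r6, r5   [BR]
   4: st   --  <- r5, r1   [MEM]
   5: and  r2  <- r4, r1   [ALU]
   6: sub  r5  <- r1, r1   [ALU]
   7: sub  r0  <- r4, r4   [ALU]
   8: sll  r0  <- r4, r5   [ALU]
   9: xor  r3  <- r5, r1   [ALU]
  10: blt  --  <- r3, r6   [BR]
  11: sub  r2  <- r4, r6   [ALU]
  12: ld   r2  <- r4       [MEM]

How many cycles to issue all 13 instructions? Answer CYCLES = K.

CYCLES = 8

  cy0 -> i0+i1 (sll.ALU;mul.MUL) dual
  cy1 -> i2 (bne.BR) no-port BR/BR
  cy2 -> i3+i4 (bne.BR;st.MEM) dual
  cy3 -> i5+i6 (and.ALU;sub.ALU) dual
  cy4 -> i7 (sub.ALU) WAW r0
  cy5 -> i8+i9 (sll.ALU;xor.ALU) dual
  cy6 -> i10+i11 (blt.BR;sub.ALU) dual
  cy7 -> i12 (ld.MEM) tail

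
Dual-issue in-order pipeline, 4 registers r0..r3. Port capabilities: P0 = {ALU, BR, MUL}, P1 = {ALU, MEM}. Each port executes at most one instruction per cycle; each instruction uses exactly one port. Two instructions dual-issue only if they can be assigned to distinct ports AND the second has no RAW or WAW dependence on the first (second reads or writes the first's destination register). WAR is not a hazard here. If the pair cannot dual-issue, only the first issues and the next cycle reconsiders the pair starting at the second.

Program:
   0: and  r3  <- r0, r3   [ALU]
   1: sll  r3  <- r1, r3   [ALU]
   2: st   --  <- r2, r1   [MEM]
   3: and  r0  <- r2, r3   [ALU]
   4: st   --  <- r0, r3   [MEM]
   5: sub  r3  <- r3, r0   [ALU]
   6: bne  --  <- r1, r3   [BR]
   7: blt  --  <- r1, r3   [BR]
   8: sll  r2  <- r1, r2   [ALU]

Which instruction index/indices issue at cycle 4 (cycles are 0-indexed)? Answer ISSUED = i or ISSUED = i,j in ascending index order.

ISSUED = 6

  cy0 -> i0 (and.ALU) RAW+WAW r3
  cy1 -> i1,i2 (sll.ALU/st.MEM) dual
  cy2 -> i3 (and.ALU) RAW r0
  cy3 -> i4,i5 (st.MEM/sub.ALU) dual
  cy4 -> i6 (bne.BR) no-port BR/BR
  cy5 -> i7,i8 (blt.BR/sll.ALU) dual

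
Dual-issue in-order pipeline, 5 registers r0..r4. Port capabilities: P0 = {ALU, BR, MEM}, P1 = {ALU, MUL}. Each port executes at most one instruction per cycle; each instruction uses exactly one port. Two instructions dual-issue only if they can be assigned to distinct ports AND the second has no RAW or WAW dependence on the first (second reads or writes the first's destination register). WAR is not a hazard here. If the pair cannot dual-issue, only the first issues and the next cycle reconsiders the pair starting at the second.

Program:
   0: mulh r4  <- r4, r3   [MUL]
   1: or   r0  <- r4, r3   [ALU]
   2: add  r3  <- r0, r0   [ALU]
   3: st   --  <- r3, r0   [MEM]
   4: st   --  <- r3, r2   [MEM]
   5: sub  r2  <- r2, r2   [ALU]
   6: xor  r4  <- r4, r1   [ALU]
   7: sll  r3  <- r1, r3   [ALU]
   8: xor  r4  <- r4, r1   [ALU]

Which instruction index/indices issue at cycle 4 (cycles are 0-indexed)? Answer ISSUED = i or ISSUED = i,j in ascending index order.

ISSUED = 4,5

c0: i0 mulh  RAW r4
c1: i1 or  RAW r0
c2: i2 add  RAW r3
c3: i3 st  no-port MEM/MEM
c4: i4,i5 st/sub  dual
c5: i6,i7 xor/sll  dual
c6: i8 xor  tail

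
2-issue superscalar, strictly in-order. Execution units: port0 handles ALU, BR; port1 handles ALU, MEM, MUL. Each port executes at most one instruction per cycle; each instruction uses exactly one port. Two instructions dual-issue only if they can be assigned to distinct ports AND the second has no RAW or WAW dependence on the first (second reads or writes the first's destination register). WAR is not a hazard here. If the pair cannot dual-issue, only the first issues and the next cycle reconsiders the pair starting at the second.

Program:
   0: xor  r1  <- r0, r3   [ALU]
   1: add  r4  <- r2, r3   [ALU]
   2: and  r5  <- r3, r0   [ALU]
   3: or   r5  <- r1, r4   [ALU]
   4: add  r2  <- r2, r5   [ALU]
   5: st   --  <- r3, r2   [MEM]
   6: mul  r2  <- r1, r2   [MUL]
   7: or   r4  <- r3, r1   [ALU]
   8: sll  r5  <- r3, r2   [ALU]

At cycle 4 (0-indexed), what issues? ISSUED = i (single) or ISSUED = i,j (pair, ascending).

c0: i0,i1 xor.ALU add.ALU  dual
c1: i2 and.ALU  WAW r5
c2: i3 or.ALU  RAW r5
c3: i4 add.ALU  RAW r2
c4: i5 st.MEM  no-port MEM/MUL
c5: i6,i7 mul.MUL or.ALU  dual
c6: i8 sll.ALU  tail

ISSUED = 5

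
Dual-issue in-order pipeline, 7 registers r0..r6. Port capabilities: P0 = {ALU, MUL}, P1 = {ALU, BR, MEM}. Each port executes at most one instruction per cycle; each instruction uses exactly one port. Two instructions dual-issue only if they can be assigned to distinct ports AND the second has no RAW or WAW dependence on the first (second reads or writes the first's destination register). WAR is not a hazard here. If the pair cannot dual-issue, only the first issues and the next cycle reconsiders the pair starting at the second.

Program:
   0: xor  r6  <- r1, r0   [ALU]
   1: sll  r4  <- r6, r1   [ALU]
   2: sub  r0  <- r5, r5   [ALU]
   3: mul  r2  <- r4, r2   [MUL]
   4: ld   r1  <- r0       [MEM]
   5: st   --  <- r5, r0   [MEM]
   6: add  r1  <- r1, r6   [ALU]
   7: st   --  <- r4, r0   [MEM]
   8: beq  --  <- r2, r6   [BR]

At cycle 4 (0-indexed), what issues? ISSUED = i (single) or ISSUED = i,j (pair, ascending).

ISSUED = 7

  cy0 -> i0 (xor) RAW r6
  cy1 -> i1+i2 (sll+sub) pair
  cy2 -> i3+i4 (mul+ld) pair
  cy3 -> i5+i6 (st+add) pair
  cy4 -> i7 (st) no-port MEM/BR
  cy5 -> i8 (beq) tail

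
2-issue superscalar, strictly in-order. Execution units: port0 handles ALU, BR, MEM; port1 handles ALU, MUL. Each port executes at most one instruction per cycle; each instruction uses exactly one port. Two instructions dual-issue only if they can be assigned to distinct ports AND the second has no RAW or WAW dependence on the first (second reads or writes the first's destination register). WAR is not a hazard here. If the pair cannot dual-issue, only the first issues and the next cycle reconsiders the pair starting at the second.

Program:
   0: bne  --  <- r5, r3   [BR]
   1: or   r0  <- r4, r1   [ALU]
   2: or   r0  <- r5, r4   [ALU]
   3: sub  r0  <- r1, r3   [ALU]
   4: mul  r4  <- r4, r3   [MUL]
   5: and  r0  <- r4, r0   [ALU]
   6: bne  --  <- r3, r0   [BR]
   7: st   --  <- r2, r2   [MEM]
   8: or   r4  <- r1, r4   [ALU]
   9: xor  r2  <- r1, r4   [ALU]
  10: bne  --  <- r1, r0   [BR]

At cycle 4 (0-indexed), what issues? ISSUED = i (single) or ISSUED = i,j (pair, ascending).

ISSUED = 6

  cy0 -> i0,i1 (bne.BR/or.ALU) 2-wide
  cy1 -> i2 (or.ALU) WAW r0
  cy2 -> i3,i4 (sub.ALU/mul.MUL) 2-wide
  cy3 -> i5 (and.ALU) RAW r0
  cy4 -> i6 (bne.BR) no-port BR/MEM
  cy5 -> i7,i8 (st.MEM/or.ALU) 2-wide
  cy6 -> i9,i10 (xor.ALU/bne.BR) 2-wide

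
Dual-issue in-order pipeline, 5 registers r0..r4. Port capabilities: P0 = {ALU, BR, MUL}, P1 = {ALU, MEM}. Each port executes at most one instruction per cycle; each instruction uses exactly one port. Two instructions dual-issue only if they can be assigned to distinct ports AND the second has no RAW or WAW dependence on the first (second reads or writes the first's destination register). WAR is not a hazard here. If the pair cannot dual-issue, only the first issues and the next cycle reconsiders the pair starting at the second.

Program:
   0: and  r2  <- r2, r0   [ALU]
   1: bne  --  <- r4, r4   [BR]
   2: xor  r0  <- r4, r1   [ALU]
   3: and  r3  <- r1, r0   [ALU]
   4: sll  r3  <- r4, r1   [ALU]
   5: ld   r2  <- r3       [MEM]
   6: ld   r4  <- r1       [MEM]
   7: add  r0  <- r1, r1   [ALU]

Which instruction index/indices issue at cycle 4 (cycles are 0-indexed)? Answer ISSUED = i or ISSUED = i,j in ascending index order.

ISSUED = 5

#0 head=0: and+bne i0+i1 2-wide
#1 head=2: xor i2 RAW r0
#2 head=3: and i3 WAW r3
#3 head=4: sll i4 RAW r3
#4 head=5: ld i5 no-port MEM/MEM
#5 head=6: ld+add i6+i7 2-wide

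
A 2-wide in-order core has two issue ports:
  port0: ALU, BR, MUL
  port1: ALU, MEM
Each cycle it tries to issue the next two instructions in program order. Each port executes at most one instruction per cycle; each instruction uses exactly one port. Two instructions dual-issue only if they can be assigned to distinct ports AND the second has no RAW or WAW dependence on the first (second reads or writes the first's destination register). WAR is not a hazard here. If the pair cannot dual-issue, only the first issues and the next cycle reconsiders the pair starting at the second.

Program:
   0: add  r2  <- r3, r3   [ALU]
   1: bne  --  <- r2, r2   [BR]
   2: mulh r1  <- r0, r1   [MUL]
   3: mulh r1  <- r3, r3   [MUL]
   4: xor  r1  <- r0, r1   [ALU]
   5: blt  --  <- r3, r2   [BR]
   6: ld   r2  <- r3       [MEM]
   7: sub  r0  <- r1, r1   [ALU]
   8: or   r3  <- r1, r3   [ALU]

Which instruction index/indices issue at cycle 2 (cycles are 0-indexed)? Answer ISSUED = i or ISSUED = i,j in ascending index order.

c0: i0 add  RAW r2
c1: i1 bne  no-port BR/MUL
c2: i2 mulh  no-port MUL/MUL
c3: i3 mulh  RAW+WAW r1
c4: i4/i5 xor;blt  pair
c5: i6/i7 ld;sub  pair
c6: i8 or  tail

ISSUED = 2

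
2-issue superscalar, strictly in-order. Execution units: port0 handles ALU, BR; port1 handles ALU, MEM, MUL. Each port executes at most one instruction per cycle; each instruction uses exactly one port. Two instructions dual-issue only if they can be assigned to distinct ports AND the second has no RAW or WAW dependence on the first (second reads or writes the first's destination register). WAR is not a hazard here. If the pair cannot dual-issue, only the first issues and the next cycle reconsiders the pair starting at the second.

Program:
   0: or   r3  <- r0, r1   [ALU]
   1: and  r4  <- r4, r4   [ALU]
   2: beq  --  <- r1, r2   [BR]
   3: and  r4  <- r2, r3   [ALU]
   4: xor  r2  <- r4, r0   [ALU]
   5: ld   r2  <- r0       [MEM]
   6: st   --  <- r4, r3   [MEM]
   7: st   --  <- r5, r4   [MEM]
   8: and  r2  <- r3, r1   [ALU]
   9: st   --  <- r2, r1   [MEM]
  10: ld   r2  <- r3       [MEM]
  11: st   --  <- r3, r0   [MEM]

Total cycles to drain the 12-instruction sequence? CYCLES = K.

[0] i0/i1  or and  -- 2-wide
[1] i2/i3  beq and  -- 2-wide
[2] i4  xor  -- WAW r2
[3] i5  ld  -- no-port MEM/MEM
[4] i6  st  -- no-port MEM/MEM
[5] i7/i8  st and  -- 2-wide
[6] i9  st  -- no-port MEM/MEM
[7] i10  ld  -- no-port MEM/MEM
[8] i11  st  -- tail

CYCLES = 9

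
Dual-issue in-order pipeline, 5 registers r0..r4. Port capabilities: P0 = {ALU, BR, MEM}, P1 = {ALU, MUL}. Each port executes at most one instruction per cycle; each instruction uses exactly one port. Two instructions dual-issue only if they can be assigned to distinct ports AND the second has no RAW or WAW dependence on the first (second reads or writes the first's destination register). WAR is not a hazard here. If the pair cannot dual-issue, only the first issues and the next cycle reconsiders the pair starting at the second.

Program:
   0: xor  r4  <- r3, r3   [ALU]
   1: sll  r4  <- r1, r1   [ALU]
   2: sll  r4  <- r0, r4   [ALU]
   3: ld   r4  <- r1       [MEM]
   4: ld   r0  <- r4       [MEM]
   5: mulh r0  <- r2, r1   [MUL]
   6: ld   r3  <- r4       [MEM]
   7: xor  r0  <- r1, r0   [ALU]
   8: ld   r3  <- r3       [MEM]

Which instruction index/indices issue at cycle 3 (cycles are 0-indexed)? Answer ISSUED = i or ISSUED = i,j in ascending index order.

#0 head=0: xor.ALU i0 WAW r4
#1 head=1: sll.ALU i1 RAW+WAW r4
#2 head=2: sll.ALU i2 WAW r4
#3 head=3: ld.MEM i3 no-port MEM/MEM
#4 head=4: ld.MEM i4 WAW r0
#5 head=5: mulh.MUL/ld.MEM i5,i6 pair
#6 head=7: xor.ALU/ld.MEM i7,i8 pair

ISSUED = 3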